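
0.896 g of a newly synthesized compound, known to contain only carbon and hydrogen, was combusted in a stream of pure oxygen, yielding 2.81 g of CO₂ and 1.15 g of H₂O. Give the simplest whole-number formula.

mol C = 2.81 g CO₂ ÷ 44.009 g/mol = 0.06385 mol
mol H = 2 × 1.15 g H₂O ÷ 18.015 g/mol = 0.1277 mol
Divide by the smallest (0.06385 mol): C 1.000, H 2.000

CH2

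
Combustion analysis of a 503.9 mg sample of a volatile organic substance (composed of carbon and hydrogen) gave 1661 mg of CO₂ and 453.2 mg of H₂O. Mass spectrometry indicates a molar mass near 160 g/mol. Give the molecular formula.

C12H16

mol C = 1.661 g CO₂ ÷ 44.009 g/mol = 0.037742 mol
mol H = 2 × 0.4532 g H₂O ÷ 18.015 g/mol = 0.050314 mol
Divide by the smallest (0.037742 mol): C 1.000, H 1.333
Multiplying each by 3 gives whole numbers: C 3.00, H 4.00
Empirical formula: C3H4
Empirical-formula mass = 40.06 g/mol; 160 ÷ 40.06 ≈ 4, so the molecular formula is C12H16.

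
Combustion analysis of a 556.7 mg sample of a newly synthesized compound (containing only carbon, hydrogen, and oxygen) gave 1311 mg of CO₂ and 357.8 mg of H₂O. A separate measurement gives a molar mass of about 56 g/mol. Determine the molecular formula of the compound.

mol C = 1.311 g CO₂ ÷ 44.009 g/mol = 0.029789 mol
mol H = 2 × 0.3578 g H₂O ÷ 18.015 g/mol = 0.039722 mol
mass O = 0.5567 − (0.35780 + 0.040040) = 0.15886 g → mol O = 0.15886 ÷ 15.999 = 0.0099294 mol
Divide by the smallest (0.0099294 mol): C 3.000, H 4.001, O 1.000
Empirical formula: C3H4O
Empirical-formula mass = 56.06 g/mol; 56 ÷ 56.06 ≈ 1, so the molecular formula is C3H4O.

C3H4O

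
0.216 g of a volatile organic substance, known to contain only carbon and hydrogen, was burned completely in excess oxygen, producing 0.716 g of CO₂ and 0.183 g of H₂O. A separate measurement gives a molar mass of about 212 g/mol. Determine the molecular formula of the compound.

C16H20

mol C = 0.716 g CO₂ ÷ 44.009 g/mol = 0.01627 mol
mol H = 2 × 0.183 g H₂O ÷ 18.015 g/mol = 0.02032 mol
Divide by the smallest (0.01627 mol): C 1.000, H 1.249
Multiplying each by 4 gives whole numbers: C 4.00, H 4.99
Empirical formula: C4H5
Empirical-formula mass = 53.08 g/mol; 212 ÷ 53.08 ≈ 4, so the molecular formula is C16H20.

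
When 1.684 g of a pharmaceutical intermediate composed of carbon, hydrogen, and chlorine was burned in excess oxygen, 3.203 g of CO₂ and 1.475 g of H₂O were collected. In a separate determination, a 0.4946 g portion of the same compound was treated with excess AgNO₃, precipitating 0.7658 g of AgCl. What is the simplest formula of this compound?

C4H9Cl

mol C = 3.203 g CO₂ ÷ 44.009 g/mol = 0.072781 mol
mol H = 2 × 1.475 g H₂O ÷ 18.015 g/mol = 0.16375 mol
From the AgCl data: mol Cl per gram of compound = (0.7658 ÷ 143.318) ÷ 0.4946 = 0.010803 mol/g, so in the 1.684 g combustion sample mol Cl = 0.018193 mol
Divide by the smallest (0.018193 mol): C 4.000, H 9.001, Cl 1.000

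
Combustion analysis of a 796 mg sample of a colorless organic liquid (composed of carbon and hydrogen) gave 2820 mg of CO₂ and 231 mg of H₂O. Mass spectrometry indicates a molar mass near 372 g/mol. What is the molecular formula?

C30H12

mol C = 2.82 g CO₂ ÷ 44.009 g/mol = 0.06408 mol
mol H = 2 × 0.231 g H₂O ÷ 18.015 g/mol = 0.02565 mol
Divide by the smallest (0.02565 mol): C 2.499, H 1.000
Multiplying each by 2 gives whole numbers: C 5.00, H 2.00
Empirical formula: C5H2
Empirical-formula mass = 62.07 g/mol; 372 ÷ 62.07 ≈ 6, so the molecular formula is C30H12.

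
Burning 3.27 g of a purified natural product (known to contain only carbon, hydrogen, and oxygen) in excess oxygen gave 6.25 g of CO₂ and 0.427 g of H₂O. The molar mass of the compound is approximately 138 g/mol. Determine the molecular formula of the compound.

mol C = 6.25 g CO₂ ÷ 44.009 g/mol = 0.1420 mol
mol H = 2 × 0.427 g H₂O ÷ 18.015 g/mol = 0.04740 mol
mass O = 3.27 − (1.706 + 0.04778) = 1.516 g → mol O = 1.516 ÷ 15.999 = 0.09478 mol
Divide by the smallest (0.04740 mol): C 2.996, H 1.000, O 1.999
Empirical formula: C3HO2
Empirical-formula mass = 69.04 g/mol; 138 ÷ 69.04 ≈ 2, so the molecular formula is C6H2O4.

C6H2O4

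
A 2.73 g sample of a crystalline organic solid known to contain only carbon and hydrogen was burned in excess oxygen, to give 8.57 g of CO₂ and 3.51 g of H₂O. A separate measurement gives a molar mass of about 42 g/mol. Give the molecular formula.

C3H6

mol C = 8.57 g CO₂ ÷ 44.009 g/mol = 0.1947 mol
mol H = 2 × 3.51 g H₂O ÷ 18.015 g/mol = 0.3897 mol
Divide by the smallest (0.1947 mol): C 1.000, H 2.001
Empirical formula: CH2
Empirical-formula mass = 14.03 g/mol; 42 ÷ 14.03 ≈ 3, so the molecular formula is C3H6.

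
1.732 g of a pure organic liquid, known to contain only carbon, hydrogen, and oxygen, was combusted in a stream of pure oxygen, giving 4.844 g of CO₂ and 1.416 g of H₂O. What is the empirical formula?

mol C = 4.844 g CO₂ ÷ 44.009 g/mol = 0.11007 mol
mol H = 2 × 1.416 g H₂O ÷ 18.015 g/mol = 0.15720 mol
mass O = 1.732 − (1.3220 + 0.15846) = 0.25151 g → mol O = 0.25151 ÷ 15.999 = 0.015720 mol
Divide by the smallest (0.015720 mol): C 7.002, H 10.000, O 1.000

C7H10O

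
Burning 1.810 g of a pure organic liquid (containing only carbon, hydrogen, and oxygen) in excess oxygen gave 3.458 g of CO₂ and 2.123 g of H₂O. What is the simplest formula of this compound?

mol C = 3.458 g CO₂ ÷ 44.009 g/mol = 0.078575 mol
mol H = 2 × 2.123 g H₂O ÷ 18.015 g/mol = 0.23569 mol
mass O = 1.810 − (0.94376 + 0.23758) = 0.62866 g → mol O = 0.62866 ÷ 15.999 = 0.039294 mol
Divide by the smallest (0.039294 mol): C 2.000, H 5.998, O 1.000

C2H6O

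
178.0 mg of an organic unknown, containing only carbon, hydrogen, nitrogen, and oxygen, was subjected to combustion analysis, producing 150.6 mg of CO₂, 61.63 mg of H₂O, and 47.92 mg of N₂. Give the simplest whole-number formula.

C2H4N2O3

mol C = 0.1506 g CO₂ ÷ 44.009 g/mol = 0.0034220 mol
mol H = 2 × 0.06163 g H₂O ÷ 18.015 g/mol = 0.0068421 mol
mol N = 2 × 0.04792 g N₂ ÷ 28.014 g/mol = 0.0034211 mol
mass O = 0.1780 − (0.041102 + 0.0068968 + 0.047920) = 0.082081 g → mol O = 0.082081 ÷ 15.999 = 0.0051304 mol
Divide by the smallest (0.0034211 mol): C 1.000, H 2.000, N 1.000, O 1.500
Multiplying each by 2 gives whole numbers: C 2.00, H 4.00, N 2.00, O 3.00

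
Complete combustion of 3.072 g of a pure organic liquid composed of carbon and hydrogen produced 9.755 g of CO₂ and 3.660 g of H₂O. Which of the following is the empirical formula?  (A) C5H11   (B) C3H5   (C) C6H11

(C) C6H11

mol C = 9.755 g CO₂ ÷ 44.009 g/mol = 0.22166 mol
mol H = 2 × 3.660 g H₂O ÷ 18.015 g/mol = 0.40633 mol
Divide by the smallest (0.22166 mol): C 1.000, H 1.833
Multiplying each by 6 gives whole numbers: C 6.00, H 11.00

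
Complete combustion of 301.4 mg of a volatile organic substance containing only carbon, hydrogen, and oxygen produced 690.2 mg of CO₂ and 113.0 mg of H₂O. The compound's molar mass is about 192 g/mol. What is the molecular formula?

mol C = 0.6902 g CO₂ ÷ 44.009 g/mol = 0.015683 mol
mol H = 2 × 0.1130 g H₂O ÷ 18.015 g/mol = 0.012545 mol
mass O = 0.3014 − (0.18837 + 0.012645) = 0.10038 g → mol O = 0.10038 ÷ 15.999 = 0.0062744 mol
Divide by the smallest (0.0062744 mol): C 2.500, H 1.999, O 1.000
Multiplying each by 2 gives whole numbers: C 5.00, H 4.00, O 2.00
Empirical formula: C5H4O2
Empirical-formula mass = 96.08 g/mol; 192 ÷ 96.08 ≈ 2, so the molecular formula is C10H8O4.

C10H8O4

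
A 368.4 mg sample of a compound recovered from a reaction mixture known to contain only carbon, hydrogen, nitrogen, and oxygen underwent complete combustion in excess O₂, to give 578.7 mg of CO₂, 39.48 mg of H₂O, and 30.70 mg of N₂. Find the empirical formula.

C6H2NO5

mol C = 0.5787 g CO₂ ÷ 44.009 g/mol = 0.013150 mol
mol H = 2 × 0.03948 g H₂O ÷ 18.015 g/mol = 0.0043830 mol
mol N = 2 × 0.03070 g N₂ ÷ 28.014 g/mol = 0.0021918 mol
mass O = 0.3684 − (0.15794 + 0.0044181 + 0.030700) = 0.17534 g → mol O = 0.17534 ÷ 15.999 = 0.010960 mol
Divide by the smallest (0.0021918 mol): C 6.000, H 2.000, N 1.000, O 5.000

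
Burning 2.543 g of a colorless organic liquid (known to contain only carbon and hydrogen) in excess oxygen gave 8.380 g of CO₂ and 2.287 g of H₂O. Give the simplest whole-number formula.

mol C = 8.380 g CO₂ ÷ 44.009 g/mol = 0.19042 mol
mol H = 2 × 2.287 g H₂O ÷ 18.015 g/mol = 0.25390 mol
Divide by the smallest (0.19042 mol): C 1.000, H 1.333
Multiplying each by 3 gives whole numbers: C 3.00, H 4.00

C3H4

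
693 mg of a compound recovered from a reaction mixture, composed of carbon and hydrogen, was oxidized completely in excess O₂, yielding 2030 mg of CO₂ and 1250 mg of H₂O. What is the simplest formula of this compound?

CH3

mol C = 2.03 g CO₂ ÷ 44.009 g/mol = 0.04613 mol
mol H = 2 × 1.25 g H₂O ÷ 18.015 g/mol = 0.1388 mol
Divide by the smallest (0.04613 mol): C 1.000, H 3.009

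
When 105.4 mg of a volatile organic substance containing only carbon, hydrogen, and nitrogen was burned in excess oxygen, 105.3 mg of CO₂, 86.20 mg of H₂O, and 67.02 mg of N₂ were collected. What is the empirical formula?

mol C = 0.1053 g CO₂ ÷ 44.009 g/mol = 0.0023927 mol
mol H = 2 × 0.08620 g H₂O ÷ 18.015 g/mol = 0.0095698 mol
mol N = 2 × 0.06702 g N₂ ÷ 28.014 g/mol = 0.0047848 mol
Divide by the smallest (0.0023927 mol): C 1.000, H 4.000, N 2.000

CH4N2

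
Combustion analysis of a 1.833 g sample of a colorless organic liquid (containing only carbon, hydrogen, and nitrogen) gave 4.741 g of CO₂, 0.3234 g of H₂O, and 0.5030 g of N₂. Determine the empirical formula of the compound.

C3HN

mol C = 4.741 g CO₂ ÷ 44.009 g/mol = 0.10773 mol
mol H = 2 × 0.3234 g H₂O ÷ 18.015 g/mol = 0.035903 mol
mol N = 2 × 0.5030 g N₂ ÷ 28.014 g/mol = 0.035911 mol
Divide by the smallest (0.035903 mol): C 3.000, H 1.000, N 1.000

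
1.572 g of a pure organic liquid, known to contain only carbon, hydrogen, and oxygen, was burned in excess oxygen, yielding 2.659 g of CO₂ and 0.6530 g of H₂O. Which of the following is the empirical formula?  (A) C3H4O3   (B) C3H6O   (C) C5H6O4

(C) C5H6O4

mol C = 2.659 g CO₂ ÷ 44.009 g/mol = 0.060419 mol
mol H = 2 × 0.6530 g H₂O ÷ 18.015 g/mol = 0.072495 mol
mass O = 1.572 − (0.72570 + 0.073075) = 0.77323 g → mol O = 0.77323 ÷ 15.999 = 0.048330 mol
Divide by the smallest (0.048330 mol): C 1.250, H 1.500, O 1.000
Multiplying each by 4 gives whole numbers: C 5.00, H 6.00, O 4.00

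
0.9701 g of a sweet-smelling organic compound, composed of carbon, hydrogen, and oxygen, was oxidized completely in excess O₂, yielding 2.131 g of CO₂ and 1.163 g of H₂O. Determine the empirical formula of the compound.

C3H8O

mol C = 2.131 g CO₂ ÷ 44.009 g/mol = 0.048422 mol
mol H = 2 × 1.163 g H₂O ÷ 18.015 g/mol = 0.12911 mol
mass O = 0.9701 − (0.58160 + 0.13015) = 0.25836 g → mol O = 0.25836 ÷ 15.999 = 0.016148 mol
Divide by the smallest (0.016148 mol): C 2.999, H 7.996, O 1.000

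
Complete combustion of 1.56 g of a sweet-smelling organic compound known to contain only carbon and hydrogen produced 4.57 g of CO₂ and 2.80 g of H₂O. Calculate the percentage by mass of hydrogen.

20.1%

mol C = 4.57 g CO₂ ÷ 44.009 g/mol = 0.1038 mol
mol H = 2 × 2.80 g H₂O ÷ 18.015 g/mol = 0.3109 mol
mass % H = 0.3133 g ÷ 1.56 g × 100%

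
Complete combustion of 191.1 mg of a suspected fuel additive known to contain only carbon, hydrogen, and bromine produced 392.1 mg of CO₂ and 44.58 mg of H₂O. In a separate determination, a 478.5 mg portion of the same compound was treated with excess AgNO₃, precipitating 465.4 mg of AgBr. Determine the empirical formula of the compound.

C9H5Br

mol C = 0.3921 g CO₂ ÷ 44.009 g/mol = 0.0089095 mol
mol H = 2 × 0.04458 g H₂O ÷ 18.015 g/mol = 0.0049492 mol
From the AgBr data: mol Br per gram of compound = (0.4654 ÷ 187.772) ÷ 0.4785 = 0.0051798 mol/g, so in the 0.1911 g combustion sample mol Br = 0.00098986 mol
Divide by the smallest (0.00098986 mol): C 9.001, H 5.000, Br 1.000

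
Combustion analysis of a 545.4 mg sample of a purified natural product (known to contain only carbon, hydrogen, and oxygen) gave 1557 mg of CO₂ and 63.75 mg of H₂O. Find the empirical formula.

mol C = 1.557 g CO₂ ÷ 44.009 g/mol = 0.035379 mol
mol H = 2 × 0.06375 g H₂O ÷ 18.015 g/mol = 0.0070774 mol
mass O = 0.5454 − (0.42494 + 0.0071341) = 0.11333 g → mol O = 0.11333 ÷ 15.999 = 0.0070834 mol
Divide by the smallest (0.0070774 mol): C 4.999, H 1.000, O 1.001

C5HO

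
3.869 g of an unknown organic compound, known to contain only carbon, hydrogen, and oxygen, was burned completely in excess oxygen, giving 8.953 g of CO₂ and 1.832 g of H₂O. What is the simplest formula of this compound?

C8H8O3

mol C = 8.953 g CO₂ ÷ 44.009 g/mol = 0.20344 mol
mol H = 2 × 1.832 g H₂O ÷ 18.015 g/mol = 0.20339 mol
mass O = 3.869 − (2.4435 + 0.20501) = 1.2205 g → mol O = 1.2205 ÷ 15.999 = 0.076287 mol
Divide by the smallest (0.076287 mol): C 2.667, H 2.666, O 1.000
Multiplying each by 3 gives whole numbers: C 8.00, H 8.00, O 3.00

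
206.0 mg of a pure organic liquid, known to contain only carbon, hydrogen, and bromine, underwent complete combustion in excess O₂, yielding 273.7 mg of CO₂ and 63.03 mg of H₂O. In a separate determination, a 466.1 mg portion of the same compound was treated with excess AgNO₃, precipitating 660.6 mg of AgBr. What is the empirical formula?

C8H9Br2

mol C = 0.2737 g CO₂ ÷ 44.009 g/mol = 0.0062192 mol
mol H = 2 × 0.06303 g H₂O ÷ 18.015 g/mol = 0.0069975 mol
From the AgBr data: mol Br per gram of compound = (0.6606 ÷ 187.772) ÷ 0.4661 = 0.0075479 mol/g, so in the 0.2060 g combustion sample mol Br = 0.0015549 mol
Divide by the smallest (0.0015549 mol): C 4.000, H 4.500, Br 1.000
Multiplying each by 2 gives whole numbers: C 8.00, H 9.00, Br 2.00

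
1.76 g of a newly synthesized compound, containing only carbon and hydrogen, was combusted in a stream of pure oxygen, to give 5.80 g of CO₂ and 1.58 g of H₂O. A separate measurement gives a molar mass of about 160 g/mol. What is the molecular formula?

C12H16

mol C = 5.80 g CO₂ ÷ 44.009 g/mol = 0.1318 mol
mol H = 2 × 1.58 g H₂O ÷ 18.015 g/mol = 0.1754 mol
Divide by the smallest (0.1318 mol): C 1.000, H 1.331
Multiplying each by 3 gives whole numbers: C 3.00, H 3.99
Empirical formula: C3H4
Empirical-formula mass = 40.06 g/mol; 160 ÷ 40.06 ≈ 4, so the molecular formula is C12H16.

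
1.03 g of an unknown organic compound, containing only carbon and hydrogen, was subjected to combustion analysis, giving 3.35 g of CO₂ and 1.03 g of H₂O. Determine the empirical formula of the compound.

C2H3

mol C = 3.35 g CO₂ ÷ 44.009 g/mol = 0.07612 mol
mol H = 2 × 1.03 g H₂O ÷ 18.015 g/mol = 0.1143 mol
Divide by the smallest (0.07612 mol): C 1.000, H 1.502
Multiplying each by 2 gives whole numbers: C 2.00, H 3.00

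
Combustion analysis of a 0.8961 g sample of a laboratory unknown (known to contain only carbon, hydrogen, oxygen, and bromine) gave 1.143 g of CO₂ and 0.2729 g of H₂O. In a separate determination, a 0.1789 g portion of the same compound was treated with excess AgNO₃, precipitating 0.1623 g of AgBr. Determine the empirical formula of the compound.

C6H7BrO3

mol C = 1.143 g CO₂ ÷ 44.009 g/mol = 0.025972 mol
mol H = 2 × 0.2729 g H₂O ÷ 18.015 g/mol = 0.030297 mol
From the AgBr data: mol Br per gram of compound = (0.1623 ÷ 187.772) ÷ 0.1789 = 0.0048314 mol/g, so in the 0.8961 g combustion sample mol Br = 0.0043295 mol
mass O = 0.8961 − (0.31195 + 0.030539 + 0.34594) = 0.20767 g → mol O = 0.20767 ÷ 15.999 = 0.012980 mol
Divide by the smallest (0.0043295 mol): C 5.999, H 6.998, Br 1.000, O 2.998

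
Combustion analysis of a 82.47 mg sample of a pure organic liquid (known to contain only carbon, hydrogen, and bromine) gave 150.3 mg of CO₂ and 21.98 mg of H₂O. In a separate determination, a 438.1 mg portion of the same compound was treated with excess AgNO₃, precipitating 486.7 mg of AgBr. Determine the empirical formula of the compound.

mol C = 0.1503 g CO₂ ÷ 44.009 g/mol = 0.0034152 mol
mol H = 2 × 0.02198 g H₂O ÷ 18.015 g/mol = 0.0024402 mol
From the AgBr data: mol Br per gram of compound = (0.4867 ÷ 187.772) ÷ 0.4381 = 0.0059164 mol/g, so in the 0.08247 g combustion sample mol Br = 0.00048793 mol
Divide by the smallest (0.00048793 mol): C 6.999, H 5.001, Br 1.000

C7H5Br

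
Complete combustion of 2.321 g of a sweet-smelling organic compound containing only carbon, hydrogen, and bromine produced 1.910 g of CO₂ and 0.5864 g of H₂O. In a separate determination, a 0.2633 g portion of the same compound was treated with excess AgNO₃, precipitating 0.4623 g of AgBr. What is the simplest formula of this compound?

mol C = 1.910 g CO₂ ÷ 44.009 g/mol = 0.043400 mol
mol H = 2 × 0.5864 g H₂O ÷ 18.015 g/mol = 0.065101 mol
From the AgBr data: mol Br per gram of compound = (0.4623 ÷ 187.772) ÷ 0.2633 = 0.0093507 mol/g, so in the 2.321 g combustion sample mol Br = 0.021703 mol
Divide by the smallest (0.021703 mol): C 2.000, H 3.000, Br 1.000

C2H3Br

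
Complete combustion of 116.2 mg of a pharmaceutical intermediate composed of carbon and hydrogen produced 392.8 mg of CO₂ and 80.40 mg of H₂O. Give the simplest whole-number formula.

CH

mol C = 0.3928 g CO₂ ÷ 44.009 g/mol = 0.0089254 mol
mol H = 2 × 0.08040 g H₂O ÷ 18.015 g/mol = 0.0089259 mol
Divide by the smallest (0.0089254 mol): C 1.000, H 1.000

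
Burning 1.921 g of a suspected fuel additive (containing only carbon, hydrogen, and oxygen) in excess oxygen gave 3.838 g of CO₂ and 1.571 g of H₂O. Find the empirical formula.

C2H4O

mol C = 3.838 g CO₂ ÷ 44.009 g/mol = 0.087209 mol
mol H = 2 × 1.571 g H₂O ÷ 18.015 g/mol = 0.17441 mol
mass O = 1.921 − (1.0475 + 0.17581) = 0.69772 g → mol O = 0.69772 ÷ 15.999 = 0.043610 mol
Divide by the smallest (0.043610 mol): C 2.000, H 3.999, O 1.000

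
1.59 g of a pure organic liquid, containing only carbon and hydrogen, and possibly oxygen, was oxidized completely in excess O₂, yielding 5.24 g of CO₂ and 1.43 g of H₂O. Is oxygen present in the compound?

mol C = 5.24 g CO₂ ÷ 44.009 g/mol = 0.1191 mol
mol H = 2 × 1.43 g H₂O ÷ 18.015 g/mol = 0.1588 mol
C and H together account for 1.590 g — essentially the entire 1.59 g sample — so the compound contains no oxygen.

no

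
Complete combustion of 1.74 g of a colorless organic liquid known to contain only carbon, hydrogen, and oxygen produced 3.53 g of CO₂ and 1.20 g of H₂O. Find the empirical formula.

C6H10O3

mol C = 3.53 g CO₂ ÷ 44.009 g/mol = 0.08021 mol
mol H = 2 × 1.20 g H₂O ÷ 18.015 g/mol = 0.1332 mol
mass O = 1.74 − (0.9634 + 0.1343) = 0.6423 g → mol O = 0.6423 ÷ 15.999 = 0.04015 mol
Divide by the smallest (0.04015 mol): C 1.998, H 3.318, O 1.000
Multiplying each by 3 gives whole numbers: C 5.99, H 9.96, O 3.00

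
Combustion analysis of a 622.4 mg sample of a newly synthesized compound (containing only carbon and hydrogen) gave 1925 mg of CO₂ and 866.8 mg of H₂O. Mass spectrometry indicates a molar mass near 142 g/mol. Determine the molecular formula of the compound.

mol C = 1.925 g CO₂ ÷ 44.009 g/mol = 0.043741 mol
mol H = 2 × 0.8668 g H₂O ÷ 18.015 g/mol = 0.096231 mol
Divide by the smallest (0.043741 mol): C 1.000, H 2.200
Multiplying each by 5 gives whole numbers: C 5.00, H 11.00
Empirical formula: C5H11
Empirical-formula mass = 71.14 g/mol; 142 ÷ 71.14 ≈ 2, so the molecular formula is C10H22.

C10H22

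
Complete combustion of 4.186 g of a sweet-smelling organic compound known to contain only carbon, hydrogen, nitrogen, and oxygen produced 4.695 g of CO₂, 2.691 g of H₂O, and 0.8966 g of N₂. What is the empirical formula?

mol C = 4.695 g CO₂ ÷ 44.009 g/mol = 0.10668 mol
mol H = 2 × 2.691 g H₂O ÷ 18.015 g/mol = 0.29875 mol
mol N = 2 × 0.8966 g N₂ ÷ 28.014 g/mol = 0.064011 mol
mass O = 4.186 − (1.2814 + 0.30114 + 0.89660) = 1.7069 g → mol O = 1.7069 ÷ 15.999 = 0.10669 mol
Divide by the smallest (0.064011 mol): C 1.667, H 4.667, N 1.000, O 1.667
Multiplying each by 3 gives whole numbers: C 5.00, H 14.00, N 3.00, O 5.00

C5H14N3O5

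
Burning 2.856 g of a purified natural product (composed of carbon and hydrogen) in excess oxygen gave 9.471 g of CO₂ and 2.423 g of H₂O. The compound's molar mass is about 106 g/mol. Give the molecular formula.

mol C = 9.471 g CO₂ ÷ 44.009 g/mol = 0.21521 mol
mol H = 2 × 2.423 g H₂O ÷ 18.015 g/mol = 0.26900 mol
Divide by the smallest (0.21521 mol): C 1.000, H 1.250
Multiplying each by 4 gives whole numbers: C 4.00, H 5.00
Empirical formula: C4H5
Empirical-formula mass = 53.08 g/mol; 106 ÷ 53.08 ≈ 2, so the molecular formula is C8H10.

C8H10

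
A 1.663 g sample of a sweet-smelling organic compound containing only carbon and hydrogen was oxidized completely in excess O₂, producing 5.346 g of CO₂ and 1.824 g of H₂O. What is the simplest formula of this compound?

mol C = 5.346 g CO₂ ÷ 44.009 g/mol = 0.12148 mol
mol H = 2 × 1.824 g H₂O ÷ 18.015 g/mol = 0.20250 mol
Divide by the smallest (0.12148 mol): C 1.000, H 1.667
Multiplying each by 3 gives whole numbers: C 3.00, H 5.00

C3H5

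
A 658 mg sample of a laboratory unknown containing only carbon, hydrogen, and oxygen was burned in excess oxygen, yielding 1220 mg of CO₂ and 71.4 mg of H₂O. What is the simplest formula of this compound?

C7H2O5

mol C = 1.22 g CO₂ ÷ 44.009 g/mol = 0.02772 mol
mol H = 2 × 0.0714 g H₂O ÷ 18.015 g/mol = 0.007927 mol
mass O = 0.658 − (0.3330 + 0.007990) = 0.3170 g → mol O = 0.3170 ÷ 15.999 = 0.01982 mol
Divide by the smallest (0.007927 mol): C 3.497, H 1.000, O 2.500
Multiplying each by 2 gives whole numbers: C 6.99, H 2.00, O 5.00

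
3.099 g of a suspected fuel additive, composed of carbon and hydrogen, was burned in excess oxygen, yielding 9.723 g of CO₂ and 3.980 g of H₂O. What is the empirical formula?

CH2

mol C = 9.723 g CO₂ ÷ 44.009 g/mol = 0.22093 mol
mol H = 2 × 3.980 g H₂O ÷ 18.015 g/mol = 0.44185 mol
Divide by the smallest (0.22093 mol): C 1.000, H 2.000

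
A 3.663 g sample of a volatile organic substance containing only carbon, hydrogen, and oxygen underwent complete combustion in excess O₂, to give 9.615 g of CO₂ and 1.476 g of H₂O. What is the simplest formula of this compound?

C4H3O

mol C = 9.615 g CO₂ ÷ 44.009 g/mol = 0.21848 mol
mol H = 2 × 1.476 g H₂O ÷ 18.015 g/mol = 0.16386 mol
mass O = 3.663 − (2.6241 + 0.16517) = 0.87369 g → mol O = 0.87369 ÷ 15.999 = 0.054609 mol
Divide by the smallest (0.054609 mol): C 4.001, H 3.001, O 1.000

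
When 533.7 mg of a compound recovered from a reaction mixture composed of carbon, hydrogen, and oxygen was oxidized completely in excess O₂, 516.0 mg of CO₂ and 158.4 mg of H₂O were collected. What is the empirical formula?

C2H3O4

mol C = 0.5160 g CO₂ ÷ 44.009 g/mol = 0.011725 mol
mol H = 2 × 0.1584 g H₂O ÷ 18.015 g/mol = 0.017585 mol
mass O = 0.5337 − (0.14083 + 0.017726) = 0.37515 g → mol O = 0.37515 ÷ 15.999 = 0.023448 mol
Divide by the smallest (0.011725 mol): C 1.000, H 1.500, O 2.000
Multiplying each by 2 gives whole numbers: C 2.00, H 3.00, O 4.00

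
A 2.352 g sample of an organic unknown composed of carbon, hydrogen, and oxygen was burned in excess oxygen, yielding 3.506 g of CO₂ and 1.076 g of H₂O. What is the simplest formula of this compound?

C2H3O2

mol C = 3.506 g CO₂ ÷ 44.009 g/mol = 0.079666 mol
mol H = 2 × 1.076 g H₂O ÷ 18.015 g/mol = 0.11946 mol
mass O = 2.352 − (0.95686 + 0.12041) = 1.2747 g → mol O = 1.2747 ÷ 15.999 = 0.079675 mol
Divide by the smallest (0.079666 mol): C 1.000, H 1.499, O 1.000
Multiplying each by 2 gives whole numbers: C 2.00, H 3.00, O 2.00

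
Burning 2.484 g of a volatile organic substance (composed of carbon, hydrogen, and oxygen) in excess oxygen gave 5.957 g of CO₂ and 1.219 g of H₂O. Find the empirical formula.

mol C = 5.957 g CO₂ ÷ 44.009 g/mol = 0.13536 mol
mol H = 2 × 1.219 g H₂O ÷ 18.015 g/mol = 0.13533 mol
mass O = 2.484 − (1.6258 + 0.13641) = 0.72179 g → mol O = 0.72179 ÷ 15.999 = 0.045115 mol
Divide by the smallest (0.045115 mol): C 3.000, H 3.000, O 1.000

C3H3O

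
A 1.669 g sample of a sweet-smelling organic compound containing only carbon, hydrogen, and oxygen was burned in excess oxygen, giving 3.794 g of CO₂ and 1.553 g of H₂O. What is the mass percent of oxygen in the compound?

mol C = 3.794 g CO₂ ÷ 44.009 g/mol = 0.086210 mol
mol H = 2 × 1.553 g H₂O ÷ 18.015 g/mol = 0.17241 mol
mass O = 1.669 − (1.0355 + 0.17379) = 0.45974 g → mol O = 0.45974 ÷ 15.999 = 0.028736 mol
mass % O = 0.45974 g ÷ 1.669 g × 100%

27.55%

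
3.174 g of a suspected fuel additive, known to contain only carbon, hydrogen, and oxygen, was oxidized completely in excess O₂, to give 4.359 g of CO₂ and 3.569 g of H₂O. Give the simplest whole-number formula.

mol C = 4.359 g CO₂ ÷ 44.009 g/mol = 0.099048 mol
mol H = 2 × 3.569 g H₂O ÷ 18.015 g/mol = 0.39623 mol
mass O = 3.174 − (1.1897 + 0.39940) = 1.5849 g → mol O = 1.5849 ÷ 15.999 = 0.099065 mol
Divide by the smallest (0.099048 mol): C 1.000, H 4.000, O 1.000

CH4O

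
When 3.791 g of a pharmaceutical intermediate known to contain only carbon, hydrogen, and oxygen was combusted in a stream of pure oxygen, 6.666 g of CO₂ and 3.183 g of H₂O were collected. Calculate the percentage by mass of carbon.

47.99%

mol C = 6.666 g CO₂ ÷ 44.009 g/mol = 0.15147 mol
mol H = 2 × 3.183 g H₂O ÷ 18.015 g/mol = 0.35337 mol
mass O = 3.791 − (1.8193 + 0.35620) = 1.6155 g → mol O = 1.6155 ÷ 15.999 = 0.10098 mol
mass % C = 1.8193 g ÷ 3.791 g × 100%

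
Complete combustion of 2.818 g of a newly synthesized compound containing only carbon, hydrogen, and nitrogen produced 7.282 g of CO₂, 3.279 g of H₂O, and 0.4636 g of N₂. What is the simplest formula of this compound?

C5H11N

mol C = 7.282 g CO₂ ÷ 44.009 g/mol = 0.16547 mol
mol H = 2 × 3.279 g H₂O ÷ 18.015 g/mol = 0.36403 mol
mol N = 2 × 0.4636 g N₂ ÷ 28.014 g/mol = 0.033098 mol
Divide by the smallest (0.033098 mol): C 4.999, H 10.999, N 1.000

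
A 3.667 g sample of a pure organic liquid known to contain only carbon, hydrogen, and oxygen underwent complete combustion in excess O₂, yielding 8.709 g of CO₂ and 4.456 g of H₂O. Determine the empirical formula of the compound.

mol C = 8.709 g CO₂ ÷ 44.009 g/mol = 0.19789 mol
mol H = 2 × 4.456 g H₂O ÷ 18.015 g/mol = 0.49470 mol
mass O = 3.667 − (2.3769 + 0.49866) = 0.79147 g → mol O = 0.79147 ÷ 15.999 = 0.049470 mol
Divide by the smallest (0.049470 mol): C 4.000, H 10.000, O 1.000

C4H10O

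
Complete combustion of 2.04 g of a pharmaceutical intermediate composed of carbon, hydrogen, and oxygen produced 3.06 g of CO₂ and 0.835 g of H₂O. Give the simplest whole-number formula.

mol C = 3.06 g CO₂ ÷ 44.009 g/mol = 0.06953 mol
mol H = 2 × 0.835 g H₂O ÷ 18.015 g/mol = 0.09270 mol
mass O = 2.04 − (0.8351 + 0.09344) = 1.111 g → mol O = 1.111 ÷ 15.999 = 0.06947 mol
Divide by the smallest (0.06947 mol): C 1.001, H 1.334, O 1.000
Multiplying each by 3 gives whole numbers: C 3.00, H 4.00, O 3.00

C3H4O3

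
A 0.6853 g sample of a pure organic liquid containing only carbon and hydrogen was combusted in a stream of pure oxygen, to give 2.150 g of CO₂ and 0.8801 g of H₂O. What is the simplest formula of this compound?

mol C = 2.150 g CO₂ ÷ 44.009 g/mol = 0.048854 mol
mol H = 2 × 0.8801 g H₂O ÷ 18.015 g/mol = 0.097707 mol
Divide by the smallest (0.048854 mol): C 1.000, H 2.000

CH2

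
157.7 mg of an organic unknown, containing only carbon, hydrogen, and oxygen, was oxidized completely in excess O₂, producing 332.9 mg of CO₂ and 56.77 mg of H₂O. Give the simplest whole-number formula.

mol C = 0.3329 g CO₂ ÷ 44.009 g/mol = 0.0075644 mol
mol H = 2 × 0.05677 g H₂O ÷ 18.015 g/mol = 0.0063025 mol
mass O = 0.1577 − (0.090856 + 0.0063529) = 0.060492 g → mol O = 0.060492 ÷ 15.999 = 0.0037810 mol
Divide by the smallest (0.0037810 mol): C 2.001, H 1.667, O 1.000
Multiplying each by 3 gives whole numbers: C 6.00, H 5.00, O 3.00

C6H5O3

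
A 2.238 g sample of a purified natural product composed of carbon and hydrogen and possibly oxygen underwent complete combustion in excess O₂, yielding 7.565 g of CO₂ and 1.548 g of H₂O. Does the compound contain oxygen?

no

mol C = 7.565 g CO₂ ÷ 44.009 g/mol = 0.17190 mol
mol H = 2 × 1.548 g H₂O ÷ 18.015 g/mol = 0.17186 mol
C and H together account for 2.2379 g — essentially the entire 2.238 g sample — so the compound contains no oxygen.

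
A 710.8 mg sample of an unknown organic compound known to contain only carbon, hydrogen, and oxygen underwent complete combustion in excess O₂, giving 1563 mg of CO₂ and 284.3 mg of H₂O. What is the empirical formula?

mol C = 1.563 g CO₂ ÷ 44.009 g/mol = 0.035515 mol
mol H = 2 × 0.2843 g H₂O ÷ 18.015 g/mol = 0.031563 mol
mass O = 0.7108 − (0.42658 + 0.031815) = 0.25241 g → mol O = 0.25241 ÷ 15.999 = 0.015777 mol
Divide by the smallest (0.015777 mol): C 2.251, H 2.001, O 1.000
Multiplying each by 4 gives whole numbers: C 9.00, H 8.00, O 4.00

C9H8O4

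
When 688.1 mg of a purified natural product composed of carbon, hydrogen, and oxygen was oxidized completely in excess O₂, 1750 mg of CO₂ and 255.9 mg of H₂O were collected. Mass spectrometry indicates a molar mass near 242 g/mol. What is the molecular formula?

C14H10O4

mol C = 1.750 g CO₂ ÷ 44.009 g/mol = 0.039765 mol
mol H = 2 × 0.2559 g H₂O ÷ 18.015 g/mol = 0.028410 mol
mass O = 0.6881 − (0.47761 + 0.028637) = 0.18185 g → mol O = 0.18185 ÷ 15.999 = 0.011366 mol
Divide by the smallest (0.011366 mol): C 3.498, H 2.499, O 1.000
Multiplying each by 2 gives whole numbers: C 7.00, H 5.00, O 2.00
Empirical formula: C7H5O2
Empirical-formula mass = 121.11 g/mol; 242 ÷ 121.11 ≈ 2, so the molecular formula is C14H10O4.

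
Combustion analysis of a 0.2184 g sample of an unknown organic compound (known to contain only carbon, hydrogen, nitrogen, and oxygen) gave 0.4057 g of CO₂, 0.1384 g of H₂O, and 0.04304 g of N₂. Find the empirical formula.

C3H5NO

mol C = 0.4057 g CO₂ ÷ 44.009 g/mol = 0.0092186 mol
mol H = 2 × 0.1384 g H₂O ÷ 18.015 g/mol = 0.015365 mol
mol N = 2 × 0.04304 g N₂ ÷ 28.014 g/mol = 0.0030727 mol
mass O = 0.2184 − (0.11072 + 0.015488 + 0.043040) = 0.049148 g → mol O = 0.049148 ÷ 15.999 = 0.0030719 mol
Divide by the smallest (0.0030719 mol): C 3.001, H 5.002, N 1.000, O 1.000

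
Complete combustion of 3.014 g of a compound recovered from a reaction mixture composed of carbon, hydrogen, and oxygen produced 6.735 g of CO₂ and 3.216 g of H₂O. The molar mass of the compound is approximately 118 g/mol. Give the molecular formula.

mol C = 6.735 g CO₂ ÷ 44.009 g/mol = 0.15304 mol
mol H = 2 × 3.216 g H₂O ÷ 18.015 g/mol = 0.35704 mol
mass O = 3.014 − (1.8381 + 0.35989) = 0.81598 g → mol O = 0.81598 ÷ 15.999 = 0.051002 mol
Divide by the smallest (0.051002 mol): C 3.001, H 7.000, O 1.000
Empirical formula: C3H7O
Empirical-formula mass = 59.09 g/mol; 118 ÷ 59.09 ≈ 2, so the molecular formula is C6H14O2.

C6H14O2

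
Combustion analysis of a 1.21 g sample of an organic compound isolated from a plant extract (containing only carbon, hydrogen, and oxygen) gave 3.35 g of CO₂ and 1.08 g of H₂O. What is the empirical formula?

C7H11O

mol C = 3.35 g CO₂ ÷ 44.009 g/mol = 0.07612 mol
mol H = 2 × 1.08 g H₂O ÷ 18.015 g/mol = 0.1199 mol
mass O = 1.21 − (0.9143 + 0.1209) = 0.1749 g → mol O = 0.1749 ÷ 15.999 = 0.01093 mol
Divide by the smallest (0.01093 mol): C 6.965, H 10.971, O 1.000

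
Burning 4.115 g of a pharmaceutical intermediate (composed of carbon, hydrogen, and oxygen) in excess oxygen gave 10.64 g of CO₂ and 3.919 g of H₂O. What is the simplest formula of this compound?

mol C = 10.64 g CO₂ ÷ 44.009 g/mol = 0.24177 mol
mol H = 2 × 3.919 g H₂O ÷ 18.015 g/mol = 0.43508 mol
mass O = 4.115 − (2.9039 + 0.43856) = 0.77255 g → mol O = 0.77255 ÷ 15.999 = 0.048288 mol
Divide by the smallest (0.048288 mol): C 5.007, H 9.010, O 1.000

C5H9O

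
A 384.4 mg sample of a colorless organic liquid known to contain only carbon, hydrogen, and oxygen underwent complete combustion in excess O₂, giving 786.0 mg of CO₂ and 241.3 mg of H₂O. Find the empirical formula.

C2H3O

mol C = 0.7860 g CO₂ ÷ 44.009 g/mol = 0.017860 mol
mol H = 2 × 0.2413 g H₂O ÷ 18.015 g/mol = 0.026789 mol
mass O = 0.3844 − (0.21452 + 0.027003) = 0.14288 g → mol O = 0.14288 ÷ 15.999 = 0.0089306 mol
Divide by the smallest (0.0089306 mol): C 2.000, H 3.000, O 1.000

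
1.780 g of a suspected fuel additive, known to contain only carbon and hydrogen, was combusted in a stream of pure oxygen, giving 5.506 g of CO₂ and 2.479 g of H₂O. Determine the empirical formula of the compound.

C5H11

mol C = 5.506 g CO₂ ÷ 44.009 g/mol = 0.12511 mol
mol H = 2 × 2.479 g H₂O ÷ 18.015 g/mol = 0.27522 mol
Divide by the smallest (0.12511 mol): C 1.000, H 2.200
Multiplying each by 5 gives whole numbers: C 5.00, H 11.00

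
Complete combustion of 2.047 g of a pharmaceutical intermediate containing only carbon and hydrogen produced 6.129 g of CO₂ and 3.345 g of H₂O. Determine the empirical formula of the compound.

mol C = 6.129 g CO₂ ÷ 44.009 g/mol = 0.13927 mol
mol H = 2 × 3.345 g H₂O ÷ 18.015 g/mol = 0.37136 mol
Divide by the smallest (0.13927 mol): C 1.000, H 2.667
Multiplying each by 3 gives whole numbers: C 3.00, H 8.00

C3H8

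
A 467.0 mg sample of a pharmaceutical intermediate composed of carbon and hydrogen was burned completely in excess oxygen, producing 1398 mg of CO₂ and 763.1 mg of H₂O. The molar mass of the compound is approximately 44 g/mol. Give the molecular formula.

mol C = 1.398 g CO₂ ÷ 44.009 g/mol = 0.031766 mol
mol H = 2 × 0.7631 g H₂O ÷ 18.015 g/mol = 0.084718 mol
Divide by the smallest (0.031766 mol): C 1.000, H 2.667
Multiplying each by 3 gives whole numbers: C 3.00, H 8.00
Empirical formula: C3H8
Empirical-formula mass = 44.10 g/mol; 44 ÷ 44.10 ≈ 1, so the molecular formula is C3H8.

C3H8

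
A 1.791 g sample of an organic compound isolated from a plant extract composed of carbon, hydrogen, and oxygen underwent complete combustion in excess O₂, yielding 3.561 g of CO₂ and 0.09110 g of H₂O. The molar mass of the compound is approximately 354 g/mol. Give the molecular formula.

mol C = 3.561 g CO₂ ÷ 44.009 g/mol = 0.080915 mol
mol H = 2 × 0.09110 g H₂O ÷ 18.015 g/mol = 0.010114 mol
mass O = 1.791 − (0.97187 + 0.010195) = 0.80893 g → mol O = 0.80893 ÷ 15.999 = 0.050561 mol
Divide by the smallest (0.010114 mol): C 8.000, H 1.000, O 4.999
Empirical formula: C8HO5
Empirical-formula mass = 177.09 g/mol; 354 ÷ 177.09 ≈ 2, so the molecular formula is C16H2O10.

C16H2O10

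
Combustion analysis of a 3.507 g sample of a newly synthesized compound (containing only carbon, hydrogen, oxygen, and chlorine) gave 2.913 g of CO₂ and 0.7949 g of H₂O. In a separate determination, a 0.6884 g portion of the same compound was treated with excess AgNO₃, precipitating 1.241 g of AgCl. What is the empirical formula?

mol C = 2.913 g CO₂ ÷ 44.009 g/mol = 0.066191 mol
mol H = 2 × 0.7949 g H₂O ÷ 18.015 g/mol = 0.088249 mol
From the AgCl data: mol Cl per gram of compound = (1.241 ÷ 143.318) ÷ 0.6884 = 0.012579 mol/g, so in the 3.507 g combustion sample mol Cl = 0.044113 mol
mass O = 3.507 − (0.79502 + 0.088955 + 1.5638) = 1.0592 g → mol O = 1.0592 ÷ 15.999 = 0.066205 mol
Divide by the smallest (0.044113 mol): C 1.500, H 2.001, Cl 1.000, O 1.501
Multiplying each by 2 gives whole numbers: C 3.00, H 4.00, Cl 2.00, O 3.00

C3H4Cl2O3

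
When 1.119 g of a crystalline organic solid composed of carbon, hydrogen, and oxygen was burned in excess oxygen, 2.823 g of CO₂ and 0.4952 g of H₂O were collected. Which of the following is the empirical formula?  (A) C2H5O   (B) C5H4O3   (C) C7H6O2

mol C = 2.823 g CO₂ ÷ 44.009 g/mol = 0.064146 mol
mol H = 2 × 0.4952 g H₂O ÷ 18.015 g/mol = 0.054976 mol
mass O = 1.119 − (0.77046 + 0.055416) = 0.29313 g → mol O = 0.29313 ÷ 15.999 = 0.018322 mol
Divide by the smallest (0.018322 mol): C 3.501, H 3.001, O 1.000
Multiplying each by 2 gives whole numbers: C 7.00, H 6.00, O 2.00

(C) C7H6O2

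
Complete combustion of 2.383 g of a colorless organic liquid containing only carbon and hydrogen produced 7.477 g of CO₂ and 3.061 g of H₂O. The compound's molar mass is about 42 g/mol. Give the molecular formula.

C3H6

mol C = 7.477 g CO₂ ÷ 44.009 g/mol = 0.16990 mol
mol H = 2 × 3.061 g H₂O ÷ 18.015 g/mol = 0.33983 mol
Divide by the smallest (0.16990 mol): C 1.000, H 2.000
Empirical formula: CH2
Empirical-formula mass = 14.03 g/mol; 42 ÷ 14.03 ≈ 3, so the molecular formula is C3H6.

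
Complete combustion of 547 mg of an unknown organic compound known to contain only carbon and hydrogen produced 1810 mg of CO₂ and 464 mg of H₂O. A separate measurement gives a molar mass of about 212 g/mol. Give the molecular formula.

mol C = 1.81 g CO₂ ÷ 44.009 g/mol = 0.04113 mol
mol H = 2 × 0.464 g H₂O ÷ 18.015 g/mol = 0.05151 mol
Divide by the smallest (0.04113 mol): C 1.000, H 1.252
Multiplying each by 4 gives whole numbers: C 4.00, H 5.01
Empirical formula: C4H5
Empirical-formula mass = 53.08 g/mol; 212 ÷ 53.08 ≈ 4, so the molecular formula is C16H20.

C16H20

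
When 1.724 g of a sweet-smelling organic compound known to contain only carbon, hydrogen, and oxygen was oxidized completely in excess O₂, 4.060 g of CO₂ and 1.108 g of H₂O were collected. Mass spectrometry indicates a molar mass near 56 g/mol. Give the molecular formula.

mol C = 4.060 g CO₂ ÷ 44.009 g/mol = 0.092254 mol
mol H = 2 × 1.108 g H₂O ÷ 18.015 g/mol = 0.12301 mol
mass O = 1.724 − (1.1081 + 0.12399) = 0.49195 g → mol O = 0.49195 ÷ 15.999 = 0.030749 mol
Divide by the smallest (0.030749 mol): C 3.000, H 4.000, O 1.000
Empirical formula: C3H4O
Empirical-formula mass = 56.06 g/mol; 56 ÷ 56.06 ≈ 1, so the molecular formula is C3H4O.

C3H4O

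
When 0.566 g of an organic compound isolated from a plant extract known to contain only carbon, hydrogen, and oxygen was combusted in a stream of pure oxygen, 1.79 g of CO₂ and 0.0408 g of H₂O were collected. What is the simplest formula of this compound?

mol C = 1.79 g CO₂ ÷ 44.009 g/mol = 0.04067 mol
mol H = 2 × 0.0408 g H₂O ÷ 18.015 g/mol = 0.004530 mol
mass O = 0.566 − (0.4885 + 0.004566) = 0.07290 g → mol O = 0.07290 ÷ 15.999 = 0.004557 mol
Divide by the smallest (0.004530 mol): C 8.980, H 1.000, O 1.006

C9HO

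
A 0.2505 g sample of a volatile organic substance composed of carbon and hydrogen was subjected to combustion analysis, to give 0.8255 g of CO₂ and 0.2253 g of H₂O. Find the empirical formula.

C3H4

mol C = 0.8255 g CO₂ ÷ 44.009 g/mol = 0.018758 mol
mol H = 2 × 0.2253 g H₂O ÷ 18.015 g/mol = 0.025012 mol
Divide by the smallest (0.018758 mol): C 1.000, H 1.333
Multiplying each by 3 gives whole numbers: C 3.00, H 4.00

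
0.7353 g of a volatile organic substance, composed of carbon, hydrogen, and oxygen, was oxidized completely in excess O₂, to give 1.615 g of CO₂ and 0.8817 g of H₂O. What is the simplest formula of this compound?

mol C = 1.615 g CO₂ ÷ 44.009 g/mol = 0.036697 mol
mol H = 2 × 0.8817 g H₂O ÷ 18.015 g/mol = 0.097885 mol
mass O = 0.7353 − (0.44077 + 0.098668) = 0.19586 g → mol O = 0.19586 ÷ 15.999 = 0.012242 mol
Divide by the smallest (0.012242 mol): C 2.998, H 7.996, O 1.000

C3H8O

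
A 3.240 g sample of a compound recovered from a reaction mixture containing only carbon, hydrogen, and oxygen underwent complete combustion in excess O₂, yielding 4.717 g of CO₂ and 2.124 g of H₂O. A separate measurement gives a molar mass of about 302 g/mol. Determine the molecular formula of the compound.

mol C = 4.717 g CO₂ ÷ 44.009 g/mol = 0.10718 mol
mol H = 2 × 2.124 g H₂O ÷ 18.015 g/mol = 0.23580 mol
mass O = 3.240 − (1.2874 + 0.23769) = 1.7149 g → mol O = 1.7149 ÷ 15.999 = 0.10719 mol
Divide by the smallest (0.10718 mol): C 1.000, H 2.200, O 1.000
Multiplying each by 5 gives whole numbers: C 5.00, H 11.00, O 5.00
Empirical formula: C5H11O5
Empirical-formula mass = 151.14 g/mol; 302 ÷ 151.14 ≈ 2, so the molecular formula is C10H22O10.

C10H22O10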